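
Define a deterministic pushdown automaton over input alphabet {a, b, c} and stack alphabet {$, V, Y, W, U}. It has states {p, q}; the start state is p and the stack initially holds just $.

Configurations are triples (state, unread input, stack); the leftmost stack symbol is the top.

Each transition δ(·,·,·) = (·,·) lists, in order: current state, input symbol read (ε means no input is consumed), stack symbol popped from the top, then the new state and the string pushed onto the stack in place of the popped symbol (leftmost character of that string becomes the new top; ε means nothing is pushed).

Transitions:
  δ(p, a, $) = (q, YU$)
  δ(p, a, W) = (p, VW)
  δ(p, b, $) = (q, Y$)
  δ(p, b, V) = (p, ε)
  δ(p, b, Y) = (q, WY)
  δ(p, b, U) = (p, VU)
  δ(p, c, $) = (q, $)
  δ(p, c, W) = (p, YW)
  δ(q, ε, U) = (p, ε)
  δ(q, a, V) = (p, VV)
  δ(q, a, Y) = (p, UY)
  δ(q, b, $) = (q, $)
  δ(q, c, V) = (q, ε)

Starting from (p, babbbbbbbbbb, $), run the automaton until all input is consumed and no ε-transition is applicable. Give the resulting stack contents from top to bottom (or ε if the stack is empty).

(p, babbbbbbbbbb, $)
  read b, top $: go to q, push Y$ → (q, abbbbbbbbbb, Y$)
  read a, top Y: go to p, push UY → (p, bbbbbbbbbb, UY$)
  read b, top U: go to p, push VU → (p, bbbbbbbbb, VUY$)
  read b, top V: go to p, push ε → (p, bbbbbbbb, UY$)
  read b, top U: go to p, push VU → (p, bbbbbbb, VUY$)
  read b, top V: go to p, push ε → (p, bbbbbb, UY$)
  read b, top U: go to p, push VU → (p, bbbbb, VUY$)
  read b, top V: go to p, push ε → (p, bbbb, UY$)
  read b, top U: go to p, push VU → (p, bbb, VUY$)
  read b, top V: go to p, push ε → (p, bb, UY$)
  read b, top U: go to p, push VU → (p, b, VUY$)
  read b, top V: go to p, push ε → (p, ε, UY$)
All input consumed in state p with stack UY$.

UY$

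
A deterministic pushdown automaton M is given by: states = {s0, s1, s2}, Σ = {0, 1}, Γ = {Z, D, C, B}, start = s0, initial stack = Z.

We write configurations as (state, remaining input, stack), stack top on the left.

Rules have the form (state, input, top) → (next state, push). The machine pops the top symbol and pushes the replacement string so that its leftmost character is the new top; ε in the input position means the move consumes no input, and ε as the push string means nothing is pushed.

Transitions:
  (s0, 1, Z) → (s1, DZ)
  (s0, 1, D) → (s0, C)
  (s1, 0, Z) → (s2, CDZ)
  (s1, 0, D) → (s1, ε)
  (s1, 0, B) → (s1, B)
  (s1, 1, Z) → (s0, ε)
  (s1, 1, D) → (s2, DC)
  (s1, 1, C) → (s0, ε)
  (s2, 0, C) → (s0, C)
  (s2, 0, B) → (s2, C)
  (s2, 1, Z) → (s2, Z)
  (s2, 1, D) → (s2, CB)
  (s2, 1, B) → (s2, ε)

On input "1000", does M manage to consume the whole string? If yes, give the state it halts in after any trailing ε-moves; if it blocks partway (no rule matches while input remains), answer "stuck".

(s0, 1000, Z)
  read 1, top Z: go to s1, push DZ → (s1, 000, DZ)
  read 0, top D: go to s1, push ε → (s1, 00, Z)
  read 0, top Z: go to s2, push CDZ → (s2, 0, CDZ)
  read 0, top C: go to s0, push C → (s0, ε, CDZ)
All input consumed; M is in state s0.

s0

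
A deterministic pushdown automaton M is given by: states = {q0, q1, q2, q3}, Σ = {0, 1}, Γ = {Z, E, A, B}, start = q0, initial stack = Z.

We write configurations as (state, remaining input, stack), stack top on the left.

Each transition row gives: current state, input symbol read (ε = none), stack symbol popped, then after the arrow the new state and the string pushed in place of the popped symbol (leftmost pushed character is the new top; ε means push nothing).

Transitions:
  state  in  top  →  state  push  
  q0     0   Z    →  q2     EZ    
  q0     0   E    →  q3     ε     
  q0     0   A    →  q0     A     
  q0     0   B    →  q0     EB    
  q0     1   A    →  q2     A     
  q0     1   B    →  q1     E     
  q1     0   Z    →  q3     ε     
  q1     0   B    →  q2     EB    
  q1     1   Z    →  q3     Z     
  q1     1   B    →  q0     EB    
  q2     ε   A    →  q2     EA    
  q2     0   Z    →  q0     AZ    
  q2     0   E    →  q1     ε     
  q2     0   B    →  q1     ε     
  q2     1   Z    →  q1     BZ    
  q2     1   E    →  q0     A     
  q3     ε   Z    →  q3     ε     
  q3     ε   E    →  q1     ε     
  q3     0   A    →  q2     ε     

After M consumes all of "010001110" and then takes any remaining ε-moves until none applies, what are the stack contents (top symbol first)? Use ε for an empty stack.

(q0, 010001110, Z)
  read 0, top Z: go to q2, push EZ → (q2, 10001110, EZ)
  read 1, top E: go to q0, push A → (q0, 0001110, AZ)
  read 0, top A: go to q0, push A → (q0, 001110, AZ)
  read 0, top A: go to q0, push A → (q0, 01110, AZ)
  read 0, top A: go to q0, push A → (q0, 1110, AZ)
  read 1, top A: go to q2, push A → (q2, 110, AZ)
  ε-move, top A: go to q2, push EA → (q2, 110, EAZ)
  read 1, top E: go to q0, push A → (q0, 10, AAZ)
  read 1, top A: go to q2, push A → (q2, 0, AAZ)
  ε-move, top A: go to q2, push EA → (q2, 0, EAAZ)
  read 0, top E: go to q1, push ε → (q1, ε, AAZ)
All input consumed in state q1 with stack AAZ.

AAZ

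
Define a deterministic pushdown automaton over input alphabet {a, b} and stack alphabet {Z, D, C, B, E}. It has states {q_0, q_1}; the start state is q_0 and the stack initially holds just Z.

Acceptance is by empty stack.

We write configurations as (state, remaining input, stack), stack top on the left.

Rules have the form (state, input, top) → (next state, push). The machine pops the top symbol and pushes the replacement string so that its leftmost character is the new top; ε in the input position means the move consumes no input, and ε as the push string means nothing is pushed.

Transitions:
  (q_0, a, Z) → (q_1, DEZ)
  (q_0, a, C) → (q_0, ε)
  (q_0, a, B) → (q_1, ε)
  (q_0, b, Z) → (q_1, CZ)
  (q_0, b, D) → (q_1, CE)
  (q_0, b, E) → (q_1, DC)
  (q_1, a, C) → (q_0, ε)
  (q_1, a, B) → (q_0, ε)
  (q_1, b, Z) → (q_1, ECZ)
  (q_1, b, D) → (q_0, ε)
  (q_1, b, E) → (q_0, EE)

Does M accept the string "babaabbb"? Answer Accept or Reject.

(q_0, babaabbb, Z)
  read b, top Z: go to q_1, push CZ → (q_1, abaabbb, CZ)
  read a, top C: go to q_0, push ε → (q_0, baabbb, Z)
  read b, top Z: go to q_1, push CZ → (q_1, aabbb, CZ)
  read a, top C: go to q_0, push ε → (q_0, abbb, Z)
  read a, top Z: go to q_1, push DEZ → (q_1, bbb, DEZ)
  read b, top D: go to q_0, push ε → (q_0, bb, EZ)
  read b, top E: go to q_1, push DC → (q_1, b, DCZ)
  read b, top D: go to q_0, push ε → (q_0, ε, CZ)
All input consumed; stack is CZ, not empty, and no further ε-move applies.

Reject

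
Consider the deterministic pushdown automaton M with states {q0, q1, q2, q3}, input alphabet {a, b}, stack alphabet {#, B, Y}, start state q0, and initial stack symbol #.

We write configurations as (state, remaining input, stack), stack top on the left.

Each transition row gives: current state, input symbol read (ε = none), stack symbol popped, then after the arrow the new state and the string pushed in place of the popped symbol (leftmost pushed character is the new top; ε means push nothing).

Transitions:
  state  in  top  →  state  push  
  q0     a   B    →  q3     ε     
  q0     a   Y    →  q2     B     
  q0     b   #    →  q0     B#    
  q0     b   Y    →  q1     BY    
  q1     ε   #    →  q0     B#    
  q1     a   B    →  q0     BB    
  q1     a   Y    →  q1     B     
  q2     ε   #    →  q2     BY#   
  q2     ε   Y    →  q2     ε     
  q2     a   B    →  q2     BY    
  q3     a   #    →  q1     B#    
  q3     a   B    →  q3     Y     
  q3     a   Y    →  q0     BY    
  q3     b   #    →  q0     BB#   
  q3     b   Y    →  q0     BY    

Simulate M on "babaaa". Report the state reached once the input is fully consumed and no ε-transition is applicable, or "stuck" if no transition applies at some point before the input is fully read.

(q0, babaaa, #)
  read b, top #: go to q0, push B# → (q0, abaaa, B#)
  read a, top B: go to q3, push ε → (q3, baaa, #)
  read b, top #: go to q0, push BB# → (q0, aaa, BB#)
  read a, top B: go to q3, push ε → (q3, aa, B#)
  read a, top B: go to q3, push Y → (q3, a, Y#)
  read a, top Y: go to q0, push BY → (q0, ε, BY#)
All input consumed; M is in state q0.

q0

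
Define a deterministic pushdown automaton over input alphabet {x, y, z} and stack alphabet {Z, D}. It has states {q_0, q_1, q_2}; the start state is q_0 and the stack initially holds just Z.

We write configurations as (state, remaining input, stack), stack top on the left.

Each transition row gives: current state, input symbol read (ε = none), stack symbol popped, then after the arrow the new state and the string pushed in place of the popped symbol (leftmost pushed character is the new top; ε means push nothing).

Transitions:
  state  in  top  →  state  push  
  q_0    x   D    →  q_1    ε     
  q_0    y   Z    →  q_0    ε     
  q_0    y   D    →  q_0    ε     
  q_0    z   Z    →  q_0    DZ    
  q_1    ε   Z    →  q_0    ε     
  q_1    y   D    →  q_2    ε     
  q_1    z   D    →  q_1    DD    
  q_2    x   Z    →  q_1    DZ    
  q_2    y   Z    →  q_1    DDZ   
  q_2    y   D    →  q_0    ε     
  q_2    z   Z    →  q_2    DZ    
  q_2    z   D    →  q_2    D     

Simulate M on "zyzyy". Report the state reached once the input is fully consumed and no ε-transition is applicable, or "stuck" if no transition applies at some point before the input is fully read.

(q_0, zyzyy, Z) ⊢ (q_0, yzyy, DZ) ⊢ (q_0, zyy, Z) ⊢ (q_0, yy, DZ) ⊢ (q_0, y, Z) ⊢ (q_0, ε, ε)
All input consumed; M is in state q_0.

q_0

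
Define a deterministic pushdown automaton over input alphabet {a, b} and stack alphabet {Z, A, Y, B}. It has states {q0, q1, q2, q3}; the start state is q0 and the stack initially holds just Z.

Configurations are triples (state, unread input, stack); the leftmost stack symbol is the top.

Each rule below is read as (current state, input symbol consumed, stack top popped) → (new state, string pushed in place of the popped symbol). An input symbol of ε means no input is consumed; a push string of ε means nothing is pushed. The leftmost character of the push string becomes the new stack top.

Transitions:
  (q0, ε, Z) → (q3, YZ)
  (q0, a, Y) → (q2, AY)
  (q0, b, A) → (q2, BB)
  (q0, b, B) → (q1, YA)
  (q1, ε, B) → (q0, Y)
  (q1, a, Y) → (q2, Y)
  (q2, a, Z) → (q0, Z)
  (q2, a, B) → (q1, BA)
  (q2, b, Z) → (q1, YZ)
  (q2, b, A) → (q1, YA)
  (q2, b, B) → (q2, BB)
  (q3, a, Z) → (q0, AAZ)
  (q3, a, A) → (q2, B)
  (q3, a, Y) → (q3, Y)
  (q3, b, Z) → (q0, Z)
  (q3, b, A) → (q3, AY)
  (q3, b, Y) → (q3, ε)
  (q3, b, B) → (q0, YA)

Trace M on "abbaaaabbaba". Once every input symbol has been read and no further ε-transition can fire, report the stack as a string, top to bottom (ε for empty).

(q0, abbaaaabbaba, Z)
  ε-move, top Z: go to q3, push YZ → (q3, abbaaaabbaba, YZ)
  read a, top Y: go to q3, push Y → (q3, bbaaaabbaba, YZ)
  read b, top Y: go to q3, push ε → (q3, baaaabbaba, Z)
  read b, top Z: go to q0, push Z → (q0, aaaabbaba, Z)
  ε-move, top Z: go to q3, push YZ → (q3, aaaabbaba, YZ)
  read a, top Y: go to q3, push Y → (q3, aaabbaba, YZ)
  read a, top Y: go to q3, push Y → (q3, aabbaba, YZ)
  read a, top Y: go to q3, push Y → (q3, abbaba, YZ)
  read a, top Y: go to q3, push Y → (q3, bbaba, YZ)
  read b, top Y: go to q3, push ε → (q3, baba, Z)
  read b, top Z: go to q0, push Z → (q0, aba, Z)
  ε-move, top Z: go to q3, push YZ → (q3, aba, YZ)
  read a, top Y: go to q3, push Y → (q3, ba, YZ)
  read b, top Y: go to q3, push ε → (q3, a, Z)
  read a, top Z: go to q0, push AAZ → (q0, ε, AAZ)
All input consumed in state q0 with stack AAZ.

AAZ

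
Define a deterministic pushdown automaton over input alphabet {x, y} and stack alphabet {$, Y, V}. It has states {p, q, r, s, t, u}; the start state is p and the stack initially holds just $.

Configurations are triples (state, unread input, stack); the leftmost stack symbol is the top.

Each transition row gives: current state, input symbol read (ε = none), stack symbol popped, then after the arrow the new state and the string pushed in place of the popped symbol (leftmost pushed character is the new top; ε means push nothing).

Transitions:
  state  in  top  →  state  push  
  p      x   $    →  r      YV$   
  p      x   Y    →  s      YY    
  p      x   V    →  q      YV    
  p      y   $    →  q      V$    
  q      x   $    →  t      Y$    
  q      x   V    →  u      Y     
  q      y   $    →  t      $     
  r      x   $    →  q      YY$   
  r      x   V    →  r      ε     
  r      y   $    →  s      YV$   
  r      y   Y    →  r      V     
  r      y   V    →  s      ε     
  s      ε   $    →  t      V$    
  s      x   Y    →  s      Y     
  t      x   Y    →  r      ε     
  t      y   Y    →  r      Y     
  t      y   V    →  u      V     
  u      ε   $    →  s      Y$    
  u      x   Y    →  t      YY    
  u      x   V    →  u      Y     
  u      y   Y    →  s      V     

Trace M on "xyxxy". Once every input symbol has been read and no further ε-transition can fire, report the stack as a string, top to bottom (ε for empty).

YV$

(p, xyxxy, $) ⊢ (r, yxxy, YV$) ⊢ (r, xxy, VV$) ⊢ (r, xy, V$) ⊢ (r, y, $) ⊢ (s, ε, YV$)
All input consumed in state s with stack YV$.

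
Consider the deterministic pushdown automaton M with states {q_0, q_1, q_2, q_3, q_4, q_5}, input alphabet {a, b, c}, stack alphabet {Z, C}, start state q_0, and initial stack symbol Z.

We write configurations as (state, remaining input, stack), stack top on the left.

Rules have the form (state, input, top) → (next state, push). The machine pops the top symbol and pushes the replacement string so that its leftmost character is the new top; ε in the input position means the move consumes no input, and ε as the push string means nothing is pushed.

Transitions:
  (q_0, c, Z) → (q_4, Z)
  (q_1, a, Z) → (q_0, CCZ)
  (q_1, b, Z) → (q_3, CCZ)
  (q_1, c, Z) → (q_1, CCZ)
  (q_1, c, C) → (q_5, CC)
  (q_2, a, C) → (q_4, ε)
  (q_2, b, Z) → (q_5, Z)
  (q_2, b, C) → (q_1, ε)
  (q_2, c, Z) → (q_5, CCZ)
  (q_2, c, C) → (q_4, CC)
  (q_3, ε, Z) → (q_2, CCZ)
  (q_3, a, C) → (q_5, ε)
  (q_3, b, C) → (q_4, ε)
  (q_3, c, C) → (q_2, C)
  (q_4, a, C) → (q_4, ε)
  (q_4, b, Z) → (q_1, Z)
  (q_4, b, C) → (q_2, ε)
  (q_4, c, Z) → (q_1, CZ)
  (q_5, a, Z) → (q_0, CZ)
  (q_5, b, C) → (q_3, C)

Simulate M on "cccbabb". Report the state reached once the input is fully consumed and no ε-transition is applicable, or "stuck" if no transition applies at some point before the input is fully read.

q_4

(q_0, cccbabb, Z) ⊢ (q_4, ccbabb, Z) ⊢ (q_1, cbabb, CZ) ⊢ (q_5, babb, CCZ) ⊢ (q_3, abb, CCZ) ⊢ (q_5, bb, CZ) ⊢ (q_3, b, CZ) ⊢ (q_4, ε, Z)
All input consumed; M is in state q_4.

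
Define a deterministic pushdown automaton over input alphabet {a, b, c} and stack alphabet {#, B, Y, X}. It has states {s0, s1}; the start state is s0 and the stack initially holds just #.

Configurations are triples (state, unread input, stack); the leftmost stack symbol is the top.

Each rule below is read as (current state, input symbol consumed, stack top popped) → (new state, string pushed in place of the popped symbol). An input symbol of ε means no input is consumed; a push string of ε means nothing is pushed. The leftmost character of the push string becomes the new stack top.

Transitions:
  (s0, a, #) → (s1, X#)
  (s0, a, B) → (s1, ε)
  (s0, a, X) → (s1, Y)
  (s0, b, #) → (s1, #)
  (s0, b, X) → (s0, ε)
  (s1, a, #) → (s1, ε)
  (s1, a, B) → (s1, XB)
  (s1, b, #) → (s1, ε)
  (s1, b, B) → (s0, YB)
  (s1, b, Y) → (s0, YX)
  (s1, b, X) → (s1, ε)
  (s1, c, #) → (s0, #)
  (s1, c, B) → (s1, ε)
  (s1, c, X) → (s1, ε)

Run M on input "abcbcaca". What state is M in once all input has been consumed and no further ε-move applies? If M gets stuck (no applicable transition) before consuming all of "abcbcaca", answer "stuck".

(s0, abcbcaca, #)
  read a, top #: go to s1, push X# → (s1, bcbcaca, X#)
  read b, top X: go to s1, push ε → (s1, cbcaca, #)
  read c, top #: go to s0, push # → (s0, bcaca, #)
  read b, top #: go to s1, push # → (s1, caca, #)
  read c, top #: go to s0, push # → (s0, aca, #)
  read a, top #: go to s1, push X# → (s1, ca, X#)
  read c, top X: go to s1, push ε → (s1, a, #)
  read a, top #: go to s1, push ε → (s1, ε, ε)
All input consumed; M is in state s1.

s1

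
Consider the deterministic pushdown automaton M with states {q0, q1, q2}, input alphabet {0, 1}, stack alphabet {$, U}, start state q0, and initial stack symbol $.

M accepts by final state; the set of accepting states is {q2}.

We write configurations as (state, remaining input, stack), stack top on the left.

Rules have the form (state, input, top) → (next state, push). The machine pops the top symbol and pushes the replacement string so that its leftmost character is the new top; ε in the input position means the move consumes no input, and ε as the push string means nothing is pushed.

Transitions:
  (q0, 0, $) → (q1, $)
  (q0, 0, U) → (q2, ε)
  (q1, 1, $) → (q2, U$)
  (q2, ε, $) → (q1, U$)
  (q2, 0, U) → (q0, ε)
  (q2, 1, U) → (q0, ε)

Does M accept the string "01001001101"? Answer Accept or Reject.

Accept

(q0, 01001001101, $) ⊢ (q1, 1001001101, $) ⊢ (q2, 001001101, U$) ⊢ (q0, 01001101, $) ⊢ (q1, 1001101, $) ⊢ (q2, 001101, U$) ⊢ (q0, 01101, $) ⊢ (q1, 1101, $) ⊢ (q2, 101, U$) ⊢ (q0, 01, $) ⊢ (q1, 1, $) ⊢ (q2, ε, U$)
All input consumed; state q2 ∈ F.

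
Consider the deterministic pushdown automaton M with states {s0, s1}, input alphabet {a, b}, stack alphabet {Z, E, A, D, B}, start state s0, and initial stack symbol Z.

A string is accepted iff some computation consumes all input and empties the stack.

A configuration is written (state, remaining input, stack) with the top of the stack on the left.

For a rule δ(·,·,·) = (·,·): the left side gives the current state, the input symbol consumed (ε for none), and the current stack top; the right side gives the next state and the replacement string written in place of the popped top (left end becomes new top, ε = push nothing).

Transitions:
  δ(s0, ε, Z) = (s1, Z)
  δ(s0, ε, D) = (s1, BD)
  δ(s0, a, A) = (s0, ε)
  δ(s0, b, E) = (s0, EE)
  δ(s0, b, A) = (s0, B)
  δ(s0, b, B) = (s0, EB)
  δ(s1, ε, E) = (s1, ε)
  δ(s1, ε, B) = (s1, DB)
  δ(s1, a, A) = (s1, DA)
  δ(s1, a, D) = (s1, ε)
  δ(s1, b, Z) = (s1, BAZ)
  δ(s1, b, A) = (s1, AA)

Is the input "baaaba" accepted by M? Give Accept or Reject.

(s0, baaaba, Z)
  ε-move, top Z: go to s1, push Z → (s1, baaaba, Z)
  read b, top Z: go to s1, push BAZ → (s1, aaaba, BAZ)
  ε-move, top B: go to s1, push DB → (s1, aaaba, DBAZ)
  read a, top D: go to s1, push ε → (s1, aaba, BAZ)
  ε-move, top B: go to s1, push DB → (s1, aaba, DBAZ)
  read a, top D: go to s1, push ε → (s1, aba, BAZ)
  ε-move, top B: go to s1, push DB → (s1, aba, DBAZ)
  read a, top D: go to s1, push ε → (s1, ba, BAZ)
  ε-move, top B: go to s1, push DB → (s1, ba, DBAZ)
No transition applies at (s1, ba, DBAZ); input not fully consumed.

Reject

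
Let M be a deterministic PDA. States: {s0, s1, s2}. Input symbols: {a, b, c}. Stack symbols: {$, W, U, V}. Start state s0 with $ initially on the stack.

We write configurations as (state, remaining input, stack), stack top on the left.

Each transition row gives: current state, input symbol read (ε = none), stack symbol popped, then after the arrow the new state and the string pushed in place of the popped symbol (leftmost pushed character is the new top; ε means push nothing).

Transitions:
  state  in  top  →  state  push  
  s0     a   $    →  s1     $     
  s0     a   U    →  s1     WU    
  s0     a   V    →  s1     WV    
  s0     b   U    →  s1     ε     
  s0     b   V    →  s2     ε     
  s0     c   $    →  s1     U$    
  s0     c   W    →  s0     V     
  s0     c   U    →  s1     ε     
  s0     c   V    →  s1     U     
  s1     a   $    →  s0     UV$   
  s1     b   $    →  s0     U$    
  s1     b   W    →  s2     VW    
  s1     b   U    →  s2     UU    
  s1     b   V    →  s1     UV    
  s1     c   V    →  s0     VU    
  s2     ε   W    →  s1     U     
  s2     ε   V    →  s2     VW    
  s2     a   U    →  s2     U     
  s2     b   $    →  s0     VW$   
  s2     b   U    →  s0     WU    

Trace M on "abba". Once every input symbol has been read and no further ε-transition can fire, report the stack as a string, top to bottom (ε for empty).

(s0, abba, $)
  read a, top $: go to s1, push $ → (s1, bba, $)
  read b, top $: go to s0, push U$ → (s0, ba, U$)
  read b, top U: go to s1, push ε → (s1, a, $)
  read a, top $: go to s0, push UV$ → (s0, ε, UV$)
All input consumed in state s0 with stack UV$.

UV$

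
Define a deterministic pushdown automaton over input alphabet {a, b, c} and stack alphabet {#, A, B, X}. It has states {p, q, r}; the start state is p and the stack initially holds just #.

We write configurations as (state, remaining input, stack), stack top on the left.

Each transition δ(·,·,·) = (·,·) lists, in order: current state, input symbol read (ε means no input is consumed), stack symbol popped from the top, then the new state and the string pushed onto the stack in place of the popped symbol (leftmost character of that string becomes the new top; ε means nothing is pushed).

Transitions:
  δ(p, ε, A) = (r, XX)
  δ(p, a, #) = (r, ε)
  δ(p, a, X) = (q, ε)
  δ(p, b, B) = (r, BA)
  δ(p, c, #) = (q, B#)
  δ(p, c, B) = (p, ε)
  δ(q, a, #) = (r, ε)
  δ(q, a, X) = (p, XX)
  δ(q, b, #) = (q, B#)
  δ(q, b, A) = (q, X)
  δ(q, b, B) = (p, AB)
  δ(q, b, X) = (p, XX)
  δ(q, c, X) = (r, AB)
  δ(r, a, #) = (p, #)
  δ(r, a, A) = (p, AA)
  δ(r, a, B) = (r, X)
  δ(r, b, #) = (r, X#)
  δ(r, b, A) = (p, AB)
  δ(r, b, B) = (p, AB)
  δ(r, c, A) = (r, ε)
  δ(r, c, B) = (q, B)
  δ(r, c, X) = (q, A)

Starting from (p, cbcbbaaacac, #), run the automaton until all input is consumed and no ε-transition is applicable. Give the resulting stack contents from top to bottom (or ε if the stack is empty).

(p, cbcbbaaacac, #) ⊢ (q, bcbbaaacac, B#) ⊢ (p, cbbaaacac, AB#) ⊢ (r, cbbaaacac, XXB#) ⊢ (q, bbaaacac, AXB#) ⊢ (q, baaacac, XXB#) ⊢ (p, aaacac, XXXB#) ⊢ (q, aacac, XXB#) ⊢ (p, acac, XXXB#) ⊢ (q, cac, XXB#) ⊢ (r, ac, ABXB#) ⊢ (p, c, AABXB#) ⊢ (r, c, XXABXB#) ⊢ (q, ε, AXABXB#)
All input consumed in state q with stack AXABXB#.

AXABXB#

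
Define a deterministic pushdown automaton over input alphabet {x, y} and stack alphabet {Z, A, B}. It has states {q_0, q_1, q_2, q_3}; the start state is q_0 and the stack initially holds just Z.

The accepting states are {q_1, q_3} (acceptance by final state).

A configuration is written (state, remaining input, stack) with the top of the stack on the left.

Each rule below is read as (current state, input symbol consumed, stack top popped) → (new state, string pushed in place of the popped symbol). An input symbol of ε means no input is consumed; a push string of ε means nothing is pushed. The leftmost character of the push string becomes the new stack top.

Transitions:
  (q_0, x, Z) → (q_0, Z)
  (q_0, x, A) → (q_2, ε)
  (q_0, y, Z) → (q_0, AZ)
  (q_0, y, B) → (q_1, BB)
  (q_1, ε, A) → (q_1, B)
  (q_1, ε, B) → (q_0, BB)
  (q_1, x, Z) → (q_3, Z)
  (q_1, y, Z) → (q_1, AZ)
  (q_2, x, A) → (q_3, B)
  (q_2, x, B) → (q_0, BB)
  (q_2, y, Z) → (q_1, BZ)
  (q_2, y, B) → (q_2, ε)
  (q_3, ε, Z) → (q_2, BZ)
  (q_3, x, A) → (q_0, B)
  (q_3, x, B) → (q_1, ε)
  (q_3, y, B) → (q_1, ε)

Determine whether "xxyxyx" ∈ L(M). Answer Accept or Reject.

(q_0, xxyxyx, Z) ⊢ (q_0, xyxyx, Z) ⊢ (q_0, yxyx, Z) ⊢ (q_0, xyx, AZ) ⊢ (q_2, yx, Z) ⊢ (q_1, x, BZ) ⊢ (q_0, x, BBZ)
No transition applies at (q_0, x, BBZ); input not fully consumed.

Reject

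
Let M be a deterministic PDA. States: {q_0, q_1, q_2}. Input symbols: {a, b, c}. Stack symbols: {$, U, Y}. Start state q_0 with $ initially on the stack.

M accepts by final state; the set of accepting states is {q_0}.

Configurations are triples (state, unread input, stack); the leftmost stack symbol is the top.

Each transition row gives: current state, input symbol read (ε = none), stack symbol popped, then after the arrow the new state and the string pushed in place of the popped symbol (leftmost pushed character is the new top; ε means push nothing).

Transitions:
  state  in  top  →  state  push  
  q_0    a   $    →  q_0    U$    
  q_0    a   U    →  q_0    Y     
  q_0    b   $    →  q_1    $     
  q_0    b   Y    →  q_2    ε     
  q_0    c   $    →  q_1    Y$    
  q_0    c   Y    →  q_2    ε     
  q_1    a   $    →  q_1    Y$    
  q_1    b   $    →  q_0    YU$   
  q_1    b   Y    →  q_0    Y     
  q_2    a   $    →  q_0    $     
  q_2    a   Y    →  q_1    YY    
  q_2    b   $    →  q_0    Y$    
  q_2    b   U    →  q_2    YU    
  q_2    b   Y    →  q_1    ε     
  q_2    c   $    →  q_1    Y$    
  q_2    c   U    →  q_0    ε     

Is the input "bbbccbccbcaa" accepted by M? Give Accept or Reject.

(q_0, bbbccbccbcaa, $) ⊢ (q_1, bbccbccbcaa, $) ⊢ (q_0, bccbccbcaa, YU$) ⊢ (q_2, ccbccbcaa, U$) ⊢ (q_0, cbccbcaa, $) ⊢ (q_1, bccbcaa, Y$) ⊢ (q_0, ccbcaa, Y$) ⊢ (q_2, cbcaa, $) ⊢ (q_1, bcaa, Y$) ⊢ (q_0, caa, Y$) ⊢ (q_2, aa, $) ⊢ (q_0, a, $) ⊢ (q_0, ε, U$)
All input consumed; state q_0 ∈ F.

Accept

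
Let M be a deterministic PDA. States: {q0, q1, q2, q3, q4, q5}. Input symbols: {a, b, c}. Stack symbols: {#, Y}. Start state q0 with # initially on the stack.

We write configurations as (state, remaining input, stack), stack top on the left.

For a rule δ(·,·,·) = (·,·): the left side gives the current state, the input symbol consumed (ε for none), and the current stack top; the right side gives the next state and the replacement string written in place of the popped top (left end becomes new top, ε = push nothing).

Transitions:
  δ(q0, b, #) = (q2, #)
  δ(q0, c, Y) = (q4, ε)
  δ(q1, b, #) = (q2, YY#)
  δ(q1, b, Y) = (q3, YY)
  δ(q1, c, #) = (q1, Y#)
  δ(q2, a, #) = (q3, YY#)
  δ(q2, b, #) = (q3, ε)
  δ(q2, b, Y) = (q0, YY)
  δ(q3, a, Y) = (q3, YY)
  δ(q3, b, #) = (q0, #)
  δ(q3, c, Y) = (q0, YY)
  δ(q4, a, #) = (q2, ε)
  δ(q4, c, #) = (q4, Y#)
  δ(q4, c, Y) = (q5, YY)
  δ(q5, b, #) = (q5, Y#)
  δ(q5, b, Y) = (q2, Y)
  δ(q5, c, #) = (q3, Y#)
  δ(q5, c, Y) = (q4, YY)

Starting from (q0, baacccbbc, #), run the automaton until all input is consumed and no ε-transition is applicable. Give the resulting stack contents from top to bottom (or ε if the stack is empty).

(q0, baacccbbc, #)
  read b, top #: go to q2, push # → (q2, aacccbbc, #)
  read a, top #: go to q3, push YY# → (q3, acccbbc, YY#)
  read a, top Y: go to q3, push YY → (q3, cccbbc, YYY#)
  read c, top Y: go to q0, push YY → (q0, ccbbc, YYYY#)
  read c, top Y: go to q4, push ε → (q4, cbbc, YYY#)
  read c, top Y: go to q5, push YY → (q5, bbc, YYYY#)
  read b, top Y: go to q2, push Y → (q2, bc, YYYY#)
  read b, top Y: go to q0, push YY → (q0, c, YYYYY#)
  read c, top Y: go to q4, push ε → (q4, ε, YYYY#)
All input consumed in state q4 with stack YYYY#.

YYYY#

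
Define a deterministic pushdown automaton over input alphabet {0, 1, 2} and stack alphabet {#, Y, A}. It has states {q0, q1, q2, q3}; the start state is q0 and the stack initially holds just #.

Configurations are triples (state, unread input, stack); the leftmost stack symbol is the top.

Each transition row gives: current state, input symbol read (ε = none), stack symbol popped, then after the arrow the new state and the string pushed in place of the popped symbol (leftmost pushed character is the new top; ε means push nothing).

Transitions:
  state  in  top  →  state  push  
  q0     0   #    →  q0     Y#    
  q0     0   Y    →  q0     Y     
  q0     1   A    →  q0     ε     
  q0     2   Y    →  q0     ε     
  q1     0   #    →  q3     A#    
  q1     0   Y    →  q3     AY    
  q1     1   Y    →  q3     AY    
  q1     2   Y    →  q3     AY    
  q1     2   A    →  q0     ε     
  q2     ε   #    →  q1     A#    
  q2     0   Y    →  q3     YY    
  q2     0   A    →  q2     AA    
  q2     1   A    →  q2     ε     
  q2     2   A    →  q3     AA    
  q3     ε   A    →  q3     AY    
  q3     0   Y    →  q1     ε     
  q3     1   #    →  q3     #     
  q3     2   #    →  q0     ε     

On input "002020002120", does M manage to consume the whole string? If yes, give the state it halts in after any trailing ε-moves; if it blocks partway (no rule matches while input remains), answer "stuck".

stuck

(q0, 002020002120, #)
  read 0, top #: go to q0, push Y# → (q0, 02020002120, Y#)
  read 0, top Y: go to q0, push Y → (q0, 2020002120, Y#)
  read 2, top Y: go to q0, push ε → (q0, 020002120, #)
  read 0, top #: go to q0, push Y# → (q0, 20002120, Y#)
  read 2, top Y: go to q0, push ε → (q0, 0002120, #)
  read 0, top #: go to q0, push Y# → (q0, 002120, Y#)
  read 0, top Y: go to q0, push Y → (q0, 02120, Y#)
  read 0, top Y: go to q0, push Y → (q0, 2120, Y#)
  read 2, top Y: go to q0, push ε → (q0, 120, #)
No transition for (q0, 1, top #); M blocks with input 120 remaining.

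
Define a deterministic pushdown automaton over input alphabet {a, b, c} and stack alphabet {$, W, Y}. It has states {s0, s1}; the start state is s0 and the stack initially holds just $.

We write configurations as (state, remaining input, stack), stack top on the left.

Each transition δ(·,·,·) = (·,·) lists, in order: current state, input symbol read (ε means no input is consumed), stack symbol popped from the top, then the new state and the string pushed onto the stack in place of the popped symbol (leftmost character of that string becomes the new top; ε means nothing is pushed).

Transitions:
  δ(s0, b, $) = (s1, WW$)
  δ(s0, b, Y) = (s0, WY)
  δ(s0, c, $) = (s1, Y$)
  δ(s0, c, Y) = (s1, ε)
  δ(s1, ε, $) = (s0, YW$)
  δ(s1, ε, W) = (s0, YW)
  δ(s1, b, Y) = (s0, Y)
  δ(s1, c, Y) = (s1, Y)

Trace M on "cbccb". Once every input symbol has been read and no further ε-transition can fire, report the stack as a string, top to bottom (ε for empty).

(s0, cbccb, $) ⊢ (s1, bccb, Y$) ⊢ (s0, ccb, Y$) ⊢ (s1, cb, $) ⊢ (s0, cb, YW$) ⊢ (s1, b, W$) ⊢ (s0, b, YW$) ⊢ (s0, ε, WYW$)
All input consumed in state s0 with stack WYW$.

WYW$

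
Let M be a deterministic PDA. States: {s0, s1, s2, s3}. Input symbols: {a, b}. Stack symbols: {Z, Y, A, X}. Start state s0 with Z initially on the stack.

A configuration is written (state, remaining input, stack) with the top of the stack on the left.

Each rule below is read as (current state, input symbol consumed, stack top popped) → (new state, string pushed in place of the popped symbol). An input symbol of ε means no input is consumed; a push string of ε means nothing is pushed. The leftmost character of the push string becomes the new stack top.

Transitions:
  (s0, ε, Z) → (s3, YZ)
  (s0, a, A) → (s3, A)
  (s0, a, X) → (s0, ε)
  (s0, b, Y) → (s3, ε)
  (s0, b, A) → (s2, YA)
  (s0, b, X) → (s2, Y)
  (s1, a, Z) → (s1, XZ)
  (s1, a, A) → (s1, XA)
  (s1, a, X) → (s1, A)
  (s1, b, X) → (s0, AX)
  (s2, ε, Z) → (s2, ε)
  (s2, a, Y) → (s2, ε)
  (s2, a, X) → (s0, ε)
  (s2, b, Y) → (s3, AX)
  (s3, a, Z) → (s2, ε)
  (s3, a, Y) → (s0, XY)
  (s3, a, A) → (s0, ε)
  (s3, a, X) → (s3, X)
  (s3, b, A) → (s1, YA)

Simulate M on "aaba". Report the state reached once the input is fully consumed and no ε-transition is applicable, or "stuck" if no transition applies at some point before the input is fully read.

(s0, aaba, Z)
  ε-move, top Z: go to s3, push YZ → (s3, aaba, YZ)
  read a, top Y: go to s0, push XY → (s0, aba, XYZ)
  read a, top X: go to s0, push ε → (s0, ba, YZ)
  read b, top Y: go to s3, push ε → (s3, a, Z)
  read a, top Z: go to s2, push ε → (s2, ε, ε)
All input consumed; M is in state s2.

s2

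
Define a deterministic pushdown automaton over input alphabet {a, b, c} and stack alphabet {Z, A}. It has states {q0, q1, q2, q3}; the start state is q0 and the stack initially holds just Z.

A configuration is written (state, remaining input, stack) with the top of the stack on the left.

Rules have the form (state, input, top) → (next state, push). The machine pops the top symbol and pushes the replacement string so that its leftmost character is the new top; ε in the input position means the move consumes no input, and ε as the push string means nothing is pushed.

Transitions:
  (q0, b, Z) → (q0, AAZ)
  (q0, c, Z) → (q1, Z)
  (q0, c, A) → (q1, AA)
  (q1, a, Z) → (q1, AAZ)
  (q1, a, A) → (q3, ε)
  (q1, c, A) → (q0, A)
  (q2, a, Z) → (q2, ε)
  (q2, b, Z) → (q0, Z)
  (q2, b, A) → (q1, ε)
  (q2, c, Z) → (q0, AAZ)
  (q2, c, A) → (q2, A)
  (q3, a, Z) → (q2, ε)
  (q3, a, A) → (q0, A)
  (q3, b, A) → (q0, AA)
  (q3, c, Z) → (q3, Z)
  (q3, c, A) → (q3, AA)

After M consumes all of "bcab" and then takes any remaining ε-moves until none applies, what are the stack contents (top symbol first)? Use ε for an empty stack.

(q0, bcab, Z) ⊢ (q0, cab, AAZ) ⊢ (q1, ab, AAAZ) ⊢ (q3, b, AAZ) ⊢ (q0, ε, AAAZ)
All input consumed in state q0 with stack AAAZ.

AAAZ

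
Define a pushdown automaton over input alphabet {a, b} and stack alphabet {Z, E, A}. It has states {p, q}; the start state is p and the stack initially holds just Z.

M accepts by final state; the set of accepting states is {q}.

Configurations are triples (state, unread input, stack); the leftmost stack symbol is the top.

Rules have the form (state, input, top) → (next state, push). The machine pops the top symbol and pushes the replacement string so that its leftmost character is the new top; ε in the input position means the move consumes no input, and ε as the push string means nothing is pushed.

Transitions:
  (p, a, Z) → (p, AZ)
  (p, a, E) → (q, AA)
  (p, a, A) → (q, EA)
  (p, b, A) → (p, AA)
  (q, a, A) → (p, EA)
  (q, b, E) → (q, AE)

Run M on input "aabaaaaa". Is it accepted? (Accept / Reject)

No computation consumes all input and reaches a final state.

Reject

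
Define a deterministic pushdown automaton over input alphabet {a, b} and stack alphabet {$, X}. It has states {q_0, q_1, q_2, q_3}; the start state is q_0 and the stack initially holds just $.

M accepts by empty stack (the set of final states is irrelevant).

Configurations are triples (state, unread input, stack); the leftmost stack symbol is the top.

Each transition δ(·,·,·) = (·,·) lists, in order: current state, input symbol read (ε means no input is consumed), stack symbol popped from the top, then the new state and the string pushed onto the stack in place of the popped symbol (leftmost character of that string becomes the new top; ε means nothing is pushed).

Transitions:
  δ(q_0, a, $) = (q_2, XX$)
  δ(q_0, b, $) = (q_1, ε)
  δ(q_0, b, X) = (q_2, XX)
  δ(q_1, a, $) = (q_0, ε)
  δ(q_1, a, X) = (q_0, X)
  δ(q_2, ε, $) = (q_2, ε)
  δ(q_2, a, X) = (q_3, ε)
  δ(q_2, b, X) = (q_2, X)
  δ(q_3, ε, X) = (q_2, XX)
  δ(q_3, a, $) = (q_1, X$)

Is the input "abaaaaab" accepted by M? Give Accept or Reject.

(q_0, abaaaaab, $)
  read a, top $: go to q_2, push XX$ → (q_2, baaaaab, XX$)
  read b, top X: go to q_2, push X → (q_2, aaaaab, XX$)
  read a, top X: go to q_3, push ε → (q_3, aaaab, X$)
  ε-move, top X: go to q_2, push XX → (q_2, aaaab, XX$)
  read a, top X: go to q_3, push ε → (q_3, aaab, X$)
  ε-move, top X: go to q_2, push XX → (q_2, aaab, XX$)
  read a, top X: go to q_3, push ε → (q_3, aab, X$)
  ε-move, top X: go to q_2, push XX → (q_2, aab, XX$)
  read a, top X: go to q_3, push ε → (q_3, ab, X$)
  ε-move, top X: go to q_2, push XX → (q_2, ab, XX$)
  read a, top X: go to q_3, push ε → (q_3, b, X$)
  ε-move, top X: go to q_2, push XX → (q_2, b, XX$)
  read b, top X: go to q_2, push X → (q_2, ε, XX$)
All input consumed; stack is XX$, not empty, and no further ε-move applies.

Reject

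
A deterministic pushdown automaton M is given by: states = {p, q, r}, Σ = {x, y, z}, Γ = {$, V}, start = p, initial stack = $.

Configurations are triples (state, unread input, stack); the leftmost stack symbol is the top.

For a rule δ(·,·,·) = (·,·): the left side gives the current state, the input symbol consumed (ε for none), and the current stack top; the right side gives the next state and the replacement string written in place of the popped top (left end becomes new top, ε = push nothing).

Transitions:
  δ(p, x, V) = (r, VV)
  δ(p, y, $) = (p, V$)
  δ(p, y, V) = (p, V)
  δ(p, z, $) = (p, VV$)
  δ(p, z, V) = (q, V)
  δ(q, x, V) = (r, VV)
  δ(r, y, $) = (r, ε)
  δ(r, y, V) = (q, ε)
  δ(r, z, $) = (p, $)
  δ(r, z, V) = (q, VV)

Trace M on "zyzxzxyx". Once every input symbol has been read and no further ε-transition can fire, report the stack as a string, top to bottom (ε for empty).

VVVVV$

(p, zyzxzxyx, $)
  read z, top $: go to p, push VV$ → (p, yzxzxyx, VV$)
  read y, top V: go to p, push V → (p, zxzxyx, VV$)
  read z, top V: go to q, push V → (q, xzxyx, VV$)
  read x, top V: go to r, push VV → (r, zxyx, VVV$)
  read z, top V: go to q, push VV → (q, xyx, VVVV$)
  read x, top V: go to r, push VV → (r, yx, VVVVV$)
  read y, top V: go to q, push ε → (q, x, VVVV$)
  read x, top V: go to r, push VV → (r, ε, VVVVV$)
All input consumed in state r with stack VVVVV$.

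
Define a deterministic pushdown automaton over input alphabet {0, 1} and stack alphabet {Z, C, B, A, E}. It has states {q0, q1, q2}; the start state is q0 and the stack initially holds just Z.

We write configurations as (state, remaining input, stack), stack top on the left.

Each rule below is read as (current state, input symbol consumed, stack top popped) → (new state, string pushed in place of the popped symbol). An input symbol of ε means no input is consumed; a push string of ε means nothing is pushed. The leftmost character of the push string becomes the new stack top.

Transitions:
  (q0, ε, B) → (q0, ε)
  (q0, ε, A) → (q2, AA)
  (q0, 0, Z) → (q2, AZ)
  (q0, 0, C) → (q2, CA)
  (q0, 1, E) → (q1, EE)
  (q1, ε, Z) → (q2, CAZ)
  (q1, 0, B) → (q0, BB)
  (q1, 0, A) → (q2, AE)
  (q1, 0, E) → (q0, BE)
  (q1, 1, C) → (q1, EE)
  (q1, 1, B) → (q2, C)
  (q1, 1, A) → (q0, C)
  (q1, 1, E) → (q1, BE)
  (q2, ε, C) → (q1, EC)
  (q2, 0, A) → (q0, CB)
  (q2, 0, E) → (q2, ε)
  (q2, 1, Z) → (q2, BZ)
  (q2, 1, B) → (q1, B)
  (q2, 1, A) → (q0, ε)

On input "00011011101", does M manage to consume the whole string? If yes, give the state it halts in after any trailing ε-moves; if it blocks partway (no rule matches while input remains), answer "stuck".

q1

(q0, 00011011101, Z)
  read 0, top Z: go to q2, push AZ → (q2, 0011011101, AZ)
  read 0, top A: go to q0, push CB → (q0, 011011101, CBZ)
  read 0, top C: go to q2, push CA → (q2, 11011101, CABZ)
  ε-move, top C: go to q1, push EC → (q1, 11011101, ECABZ)
  read 1, top E: go to q1, push BE → (q1, 1011101, BECABZ)
  read 1, top B: go to q2, push C → (q2, 011101, CECABZ)
  ε-move, top C: go to q1, push EC → (q1, 011101, ECECABZ)
  read 0, top E: go to q0, push BE → (q0, 11101, BECECABZ)
  ε-move, top B: go to q0, push ε → (q0, 11101, ECECABZ)
  read 1, top E: go to q1, push EE → (q1, 1101, EECECABZ)
  read 1, top E: go to q1, push BE → (q1, 101, BEECECABZ)
  read 1, top B: go to q2, push C → (q2, 01, CEECECABZ)
  ε-move, top C: go to q1, push EC → (q1, 01, ECEECECABZ)
  read 0, top E: go to q0, push BE → (q0, 1, BECEECECABZ)
  ε-move, top B: go to q0, push ε → (q0, 1, ECEECECABZ)
  read 1, top E: go to q1, push EE → (q1, ε, EECEECECABZ)
All input consumed; M is in state q1.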